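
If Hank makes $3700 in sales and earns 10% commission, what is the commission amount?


Convert rate to decimal:
10% = 0.1
Multiply by sales:
$3700 x 0.1 = $370

$370


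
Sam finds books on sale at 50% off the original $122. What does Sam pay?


Calculate the discount amount:
50% of $122 = $61
Subtract from original:
$122 - $61 = $61

$61


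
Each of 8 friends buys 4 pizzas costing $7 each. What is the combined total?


Cost per person:
4 x $7 = $28
Group total:
8 x $28 = $224

$224


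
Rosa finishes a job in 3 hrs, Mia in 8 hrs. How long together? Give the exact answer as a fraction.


Rosa's rate: 1/3 of the job per hour
Mia's rate: 1/8 of the job per hour
Combined rate: 1/3 + 1/8 = 11/24 per hour
Time = 1 / (11/24) = 24/11 hours (≈ 2.18 hours)

24/11 hours


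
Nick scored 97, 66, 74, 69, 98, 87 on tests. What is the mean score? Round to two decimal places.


Add the scores:
97 + 66 + 74 + 69 + 98 + 87 = 491
Divide by the number of tests:
491 / 6 = 81.8333... ≈ 81.83

81.83


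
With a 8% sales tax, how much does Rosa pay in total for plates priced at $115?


Calculate the tax:
8% of $115 = $9.20
Add tax to price:
$115 + $9.20 = $124.20

$124.20


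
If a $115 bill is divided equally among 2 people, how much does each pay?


Total bill: $115
Number of people: 2
Each pays: $115 / 2 = $57.50

$57.50


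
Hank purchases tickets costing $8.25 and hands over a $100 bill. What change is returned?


Start with the amount paid:
$100
Subtract the price:
$100 - $8.25 = $91.75

$91.75


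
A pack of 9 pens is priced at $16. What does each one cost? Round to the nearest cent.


Total cost: $16
Number of items: 9
Unit price: $16 / 9 = $1.7777... ≈ $1.78

$1.78


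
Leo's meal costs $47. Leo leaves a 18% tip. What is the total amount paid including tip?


Calculate the tip:
18% of $47 = $8.46
Add tip to meal cost:
$47 + $8.46 = $55.46

$55.46


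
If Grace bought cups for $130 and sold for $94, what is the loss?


Selling price = $94
Cost price = $130
Loss = cost price - selling price:
Loss = $130 - $94 = $36

$36


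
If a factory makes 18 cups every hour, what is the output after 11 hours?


Production rate: 18 cups per hour
Time: 11 hours
Total: 18 x 11 = 198 cups

198 cups


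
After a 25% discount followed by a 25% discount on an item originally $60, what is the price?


First discount:
25% of $60 = $15
Price after first discount:
$60 - $15 = $45
Second discount:
25% of $45 = $11.25
Final price:
$45 - $11.25 = $33.75

$33.75


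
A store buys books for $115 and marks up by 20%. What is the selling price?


Calculate the markup amount:
20% of $115 = $23
Add to cost:
$115 + $23 = $138

$138


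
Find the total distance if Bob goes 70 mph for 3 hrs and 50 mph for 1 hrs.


Leg 1 distance:
70 x 3 = 210 miles
Leg 2 distance:
50 x 1 = 50 miles
Total distance:
210 + 50 = 260 miles

260 miles


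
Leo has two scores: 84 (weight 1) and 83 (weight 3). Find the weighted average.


Weighted sum:
1 x 84 + 3 x 83 = 333
Total weight:
1 + 3 = 4
Weighted average:
333 / 4 = 83.25

83.25


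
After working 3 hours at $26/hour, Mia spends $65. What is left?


Calculate earnings:
3 x $26 = $78
Subtract spending:
$78 - $65 = $13

$13


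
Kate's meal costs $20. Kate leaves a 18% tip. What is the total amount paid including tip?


Calculate the tip:
18% of $20 = $3.60
Add tip to meal cost:
$20 + $3.60 = $23.60

$23.60


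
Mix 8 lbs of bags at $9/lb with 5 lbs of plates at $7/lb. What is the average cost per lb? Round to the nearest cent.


Cost of bags:
8 x $9 = $72
Cost of plates:
5 x $7 = $35
Total cost: $72 + $35 = $107
Total weight: 13 lbs
Average: $107 / 13 = $8.2307... ≈ $8.23/lb

$8.23/lb


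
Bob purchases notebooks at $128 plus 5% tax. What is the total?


Calculate the tax:
5% of $128 = $6.40
Add tax to price:
$128 + $6.40 = $134.40

$134.40


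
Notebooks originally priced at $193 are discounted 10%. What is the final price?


Calculate the discount amount:
10% of $193 = $19.30
Subtract from original:
$193 - $19.30 = $173.70

$173.70


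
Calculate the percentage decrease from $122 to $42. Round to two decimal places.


Find the absolute change:
|42 - 122| = 80
Divide by original and multiply by 100:
80 / 122 x 100 = 65.5737...% ≈ 65.57%

65.57%


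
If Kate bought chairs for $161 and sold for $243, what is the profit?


Selling price = $243
Cost price = $161
Profit = selling price - cost price:
Profit = $243 - $161 = $82

$82


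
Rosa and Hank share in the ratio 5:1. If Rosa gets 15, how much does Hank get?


Find the multiplier:
15 / 5 = 3
Apply to Hank's share:
1 x 3 = 3

3


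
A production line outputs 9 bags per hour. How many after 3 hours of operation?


Production rate: 9 bags per hour
Time: 3 hours
Total: 9 x 3 = 27 bags

27 bags


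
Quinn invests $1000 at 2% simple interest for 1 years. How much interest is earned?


Use the formula I = P x R x T / 100
P x R x T = 1000 x 2 x 1 = 2000
I = 2000 / 100 = $20

$20


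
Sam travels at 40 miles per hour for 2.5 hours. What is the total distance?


Use the formula: distance = speed x time
Speed = 40 mph, Time = 2.5 hours
40 x 2.5 = 100 miles

100 miles


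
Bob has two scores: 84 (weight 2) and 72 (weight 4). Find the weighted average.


Weighted sum:
2 x 84 + 4 x 72 = 456
Total weight:
2 + 4 = 6
Weighted average:
456 / 6 = 76

76


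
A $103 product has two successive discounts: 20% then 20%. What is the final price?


First discount:
20% of $103 = $20.60
Price after first discount:
$103 - $20.60 = $82.40
Second discount:
20% of $82.40 = $16.48
Final price:
$82.40 - $16.48 = $65.92

$65.92


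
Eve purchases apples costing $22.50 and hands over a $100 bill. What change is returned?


Start with the amount paid:
$100
Subtract the price:
$100 - $22.50 = $77.50

$77.50


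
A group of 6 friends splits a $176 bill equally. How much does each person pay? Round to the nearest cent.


Total bill: $176
Number of people: 6
Each pays: $176 / 6 = $29.3333... ≈ $29.33

$29.33


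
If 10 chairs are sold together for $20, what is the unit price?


Total cost: $20
Number of items: 10
Unit price: $20 / 10 = $2

$2


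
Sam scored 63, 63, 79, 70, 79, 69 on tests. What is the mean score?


Add the scores:
63 + 63 + 79 + 70 + 79 + 69 = 423
Divide by the number of tests:
423 / 6 = 70.5

70.5


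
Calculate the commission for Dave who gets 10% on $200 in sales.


Convert rate to decimal:
10% = 0.1
Multiply by sales:
$200 x 0.1 = $20

$20


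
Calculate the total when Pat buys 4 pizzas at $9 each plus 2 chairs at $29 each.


Cost of pizzas:
4 x $9 = $36
Cost of chairs:
2 x $29 = $58
Add both:
$36 + $58 = $94

$94


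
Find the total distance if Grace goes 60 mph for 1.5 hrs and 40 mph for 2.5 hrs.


Leg 1 distance:
60 x 1.5 = 90 miles
Leg 2 distance:
40 x 2.5 = 100 miles
Total distance:
90 + 100 = 190 miles

190 miles


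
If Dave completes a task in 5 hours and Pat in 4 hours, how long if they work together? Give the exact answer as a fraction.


Dave's rate: 1/5 of the job per hour
Pat's rate: 1/4 of the job per hour
Combined rate: 1/5 + 1/4 = 9/20 per hour
Time = 1 / (9/20) = 20/9 hours (≈ 2.22 hours)

20/9 hours


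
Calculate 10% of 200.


Convert percentage to decimal:
10% = 0.1
Multiply:
200 x 0.1 = 20

20


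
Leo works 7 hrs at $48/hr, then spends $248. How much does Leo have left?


Calculate earnings:
7 x $48 = $336
Subtract spending:
$336 - $248 = $88

$88


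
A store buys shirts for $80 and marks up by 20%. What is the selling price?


Calculate the markup amount:
20% of $80 = $16
Add to cost:
$80 + $16 = $96

$96


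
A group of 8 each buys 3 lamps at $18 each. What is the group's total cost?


Cost per person:
3 x $18 = $54
Group total:
8 x $54 = $432

$432


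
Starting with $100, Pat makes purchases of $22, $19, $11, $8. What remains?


Add up expenses:
$22 + $19 + $11 + $8 = $60
Subtract from budget:
$100 - $60 = $40

$40


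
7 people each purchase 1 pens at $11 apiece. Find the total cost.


Cost per person:
1 x $11 = $11
Group total:
7 x $11 = $77

$77


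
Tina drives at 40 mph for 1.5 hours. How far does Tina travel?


Use the formula: distance = speed x time
Speed = 40 mph, Time = 1.5 hours
40 x 1.5 = 60 miles

60 miles


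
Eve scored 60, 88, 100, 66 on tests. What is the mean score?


Add the scores:
60 + 88 + 100 + 66 = 314
Divide by the number of tests:
314 / 4 = 78.5

78.5


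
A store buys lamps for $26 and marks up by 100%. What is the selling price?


Calculate the markup amount:
100% of $26 = $26
Add to cost:
$26 + $26 = $52

$52


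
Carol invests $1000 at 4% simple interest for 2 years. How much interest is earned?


Use the formula I = P x R x T / 100
P x R x T = 1000 x 4 x 2 = 8000
I = 8000 / 100 = $80

$80


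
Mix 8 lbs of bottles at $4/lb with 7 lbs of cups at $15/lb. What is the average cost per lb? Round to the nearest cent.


Cost of bottles:
8 x $4 = $32
Cost of cups:
7 x $15 = $105
Total cost: $32 + $105 = $137
Total weight: 15 lbs
Average: $137 / 15 = $9.1333... ≈ $9.13/lb

$9.13/lb


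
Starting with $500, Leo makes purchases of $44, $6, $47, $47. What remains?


Add up expenses:
$44 + $6 + $47 + $47 = $144
Subtract from budget:
$500 - $144 = $356

$356


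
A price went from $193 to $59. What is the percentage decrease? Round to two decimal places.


Find the absolute change:
|59 - 193| = 134
Divide by original and multiply by 100:
134 / 193 x 100 = 69.4300...% ≈ 69.43%

69.43%


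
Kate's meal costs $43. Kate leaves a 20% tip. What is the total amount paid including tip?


Calculate the tip:
20% of $43 = $8.60
Add tip to meal cost:
$43 + $8.60 = $51.60

$51.60


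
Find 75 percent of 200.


Convert percentage to decimal:
75% = 0.75
Multiply:
200 x 0.75 = 150

150


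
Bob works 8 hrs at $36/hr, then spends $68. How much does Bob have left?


Calculate earnings:
8 x $36 = $288
Subtract spending:
$288 - $68 = $220

$220


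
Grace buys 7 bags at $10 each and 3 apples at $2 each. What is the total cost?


Cost of bags:
7 x $10 = $70
Cost of apples:
3 x $2 = $6
Add both:
$70 + $6 = $76

$76


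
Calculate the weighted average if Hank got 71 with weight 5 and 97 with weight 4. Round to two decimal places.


Weighted sum:
5 x 71 + 4 x 97 = 743
Total weight:
5 + 4 = 9
Weighted average:
743 / 9 = 82.5555... ≈ 82.56

82.56


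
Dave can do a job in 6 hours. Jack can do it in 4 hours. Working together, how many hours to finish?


Dave's rate: 1/6 of the job per hour
Jack's rate: 1/4 of the job per hour
Combined rate: 1/6 + 1/4 = 5/12 per hour
Time = 1 / (5/12) = 12/5 = 2.4 hours

2.4 hours


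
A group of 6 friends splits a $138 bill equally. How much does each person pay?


Total bill: $138
Number of people: 6
Each pays: $138 / 6 = $23

$23


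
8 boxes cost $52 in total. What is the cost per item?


Total cost: $52
Number of items: 8
Unit price: $52 / 8 = $6.50

$6.50


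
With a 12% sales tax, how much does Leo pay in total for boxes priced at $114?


Calculate the tax:
12% of $114 = $13.68
Add tax to price:
$114 + $13.68 = $127.68

$127.68


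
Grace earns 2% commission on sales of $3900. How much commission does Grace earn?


Convert rate to decimal:
2% = 0.02
Multiply by sales:
$3900 x 0.02 = $78

$78


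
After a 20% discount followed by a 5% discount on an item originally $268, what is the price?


First discount:
20% of $268 = $53.60
Price after first discount:
$268 - $53.60 = $214.40
Second discount:
5% of $214.40 = $10.72
Final price:
$214.40 - $10.72 = $203.68

$203.68


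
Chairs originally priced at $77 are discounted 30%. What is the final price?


Calculate the discount amount:
30% of $77 = $23.10
Subtract from original:
$77 - $23.10 = $53.90

$53.90


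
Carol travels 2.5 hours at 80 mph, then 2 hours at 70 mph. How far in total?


Leg 1 distance:
80 x 2.5 = 200 miles
Leg 2 distance:
70 x 2 = 140 miles
Total distance:
200 + 140 = 340 miles

340 miles


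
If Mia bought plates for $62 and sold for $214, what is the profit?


Selling price = $214
Cost price = $62
Profit = selling price - cost price:
Profit = $214 - $62 = $152

$152


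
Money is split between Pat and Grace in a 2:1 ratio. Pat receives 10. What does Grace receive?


Find the multiplier:
10 / 2 = 5
Apply to Grace's share:
1 x 5 = 5

5


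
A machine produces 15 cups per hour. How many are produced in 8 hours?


Production rate: 15 cups per hour
Time: 8 hours
Total: 15 x 8 = 120 cups

120 cups


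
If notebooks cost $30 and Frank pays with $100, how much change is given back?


Start with the amount paid:
$100
Subtract the price:
$100 - $30 = $70

$70


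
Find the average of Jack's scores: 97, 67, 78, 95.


Add the scores:
97 + 67 + 78 + 95 = 337
Divide by the number of tests:
337 / 4 = 84.25

84.25


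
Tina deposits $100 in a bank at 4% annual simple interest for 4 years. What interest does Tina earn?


Use the formula I = P x R x T / 100
P x R x T = 100 x 4 x 4 = 1600
I = 1600 / 100 = $16

$16


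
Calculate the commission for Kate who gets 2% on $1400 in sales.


Convert rate to decimal:
2% = 0.02
Multiply by sales:
$1400 x 0.02 = $28

$28


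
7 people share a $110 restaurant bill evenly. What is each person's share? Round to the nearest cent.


Total bill: $110
Number of people: 7
Each pays: $110 / 7 = $15.7142... ≈ $15.71

$15.71


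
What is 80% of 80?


Convert percentage to decimal:
80% = 0.8
Multiply:
80 x 0.8 = 64

64


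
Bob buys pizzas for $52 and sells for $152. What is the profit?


Selling price = $152
Cost price = $52
Profit = selling price - cost price:
Profit = $152 - $52 = $100

$100


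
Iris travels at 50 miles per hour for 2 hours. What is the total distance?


Use the formula: distance = speed x time
Speed = 50 mph, Time = 2 hours
50 x 2 = 100 miles

100 miles


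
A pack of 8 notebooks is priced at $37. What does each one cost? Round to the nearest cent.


Total cost: $37
Number of items: 8
Unit price: $37 / 8 = $4.625 ≈ $4.63

$4.63


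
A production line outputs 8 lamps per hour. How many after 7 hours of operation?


Production rate: 8 lamps per hour
Time: 7 hours
Total: 8 x 7 = 56 lamps

56 lamps


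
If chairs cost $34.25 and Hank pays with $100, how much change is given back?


Start with the amount paid:
$100
Subtract the price:
$100 - $34.25 = $65.75

$65.75


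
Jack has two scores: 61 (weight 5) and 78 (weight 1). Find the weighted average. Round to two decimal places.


Weighted sum:
5 x 61 + 1 x 78 = 383
Total weight:
5 + 1 = 6
Weighted average:
383 / 6 = 63.8333... ≈ 63.83

63.83


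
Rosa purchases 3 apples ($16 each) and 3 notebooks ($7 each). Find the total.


Cost of apples:
3 x $16 = $48
Cost of notebooks:
3 x $7 = $21
Add both:
$48 + $21 = $69

$69


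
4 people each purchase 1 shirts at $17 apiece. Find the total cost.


Cost per person:
1 x $17 = $17
Group total:
4 x $17 = $68

$68


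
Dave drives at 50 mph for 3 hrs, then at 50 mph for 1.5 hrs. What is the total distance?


Leg 1 distance:
50 x 3 = 150 miles
Leg 2 distance:
50 x 1.5 = 75 miles
Total distance:
150 + 75 = 225 miles

225 miles


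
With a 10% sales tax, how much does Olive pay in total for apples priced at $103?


Calculate the tax:
10% of $103 = $10.30
Add tax to price:
$103 + $10.30 = $113.30

$113.30


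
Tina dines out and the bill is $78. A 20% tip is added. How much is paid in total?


Calculate the tip:
20% of $78 = $15.60
Add tip to meal cost:
$78 + $15.60 = $93.60

$93.60


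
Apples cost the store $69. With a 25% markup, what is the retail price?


Calculate the markup amount:
25% of $69 = $17.25
Add to cost:
$69 + $17.25 = $86.25

$86.25


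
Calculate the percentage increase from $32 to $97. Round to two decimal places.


Find the absolute change:
|97 - 32| = 65
Divide by original and multiply by 100:
65 / 32 x 100 = 203.125% ≈ 203.13%

203.13%


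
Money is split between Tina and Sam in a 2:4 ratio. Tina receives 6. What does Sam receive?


Find the multiplier:
6 / 2 = 3
Apply to Sam's share:
4 x 3 = 12

12


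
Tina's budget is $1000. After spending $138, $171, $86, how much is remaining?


Add up expenses:
$138 + $171 + $86 = $395
Subtract from budget:
$1000 - $395 = $605

$605


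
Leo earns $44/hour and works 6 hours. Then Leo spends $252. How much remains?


Calculate earnings:
6 x $44 = $264
Subtract spending:
$264 - $252 = $12

$12


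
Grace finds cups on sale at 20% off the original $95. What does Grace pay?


Calculate the discount amount:
20% of $95 = $19
Subtract from original:
$95 - $19 = $76

$76


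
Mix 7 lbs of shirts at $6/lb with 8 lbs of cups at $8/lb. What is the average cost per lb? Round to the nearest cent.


Cost of shirts:
7 x $6 = $42
Cost of cups:
8 x $8 = $64
Total cost: $42 + $64 = $106
Total weight: 15 lbs
Average: $106 / 15 = $7.0666... ≈ $7.07/lb

$7.07/lb


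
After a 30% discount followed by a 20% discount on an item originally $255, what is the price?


First discount:
30% of $255 = $76.50
Price after first discount:
$255 - $76.50 = $178.50
Second discount:
20% of $178.50 = $35.70
Final price:
$178.50 - $35.70 = $142.80

$142.80


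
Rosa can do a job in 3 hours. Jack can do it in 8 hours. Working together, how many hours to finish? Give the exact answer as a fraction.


Rosa's rate: 1/3 of the job per hour
Jack's rate: 1/8 of the job per hour
Combined rate: 1/3 + 1/8 = 11/24 per hour
Time = 1 / (11/24) = 24/11 hours (≈ 2.18 hours)

24/11 hours


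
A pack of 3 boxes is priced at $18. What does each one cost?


Total cost: $18
Number of items: 3
Unit price: $18 / 3 = $6

$6


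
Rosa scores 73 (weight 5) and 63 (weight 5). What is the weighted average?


Weighted sum:
5 x 73 + 5 x 63 = 680
Total weight:
5 + 5 = 10
Weighted average:
680 / 10 = 68

68


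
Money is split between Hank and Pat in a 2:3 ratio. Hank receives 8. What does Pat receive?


Find the multiplier:
8 / 2 = 4
Apply to Pat's share:
3 x 4 = 12

12


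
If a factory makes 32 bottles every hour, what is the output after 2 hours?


Production rate: 32 bottles per hour
Time: 2 hours
Total: 32 x 2 = 64 bottles

64 bottles


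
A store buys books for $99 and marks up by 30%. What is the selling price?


Calculate the markup amount:
30% of $99 = $29.70
Add to cost:
$99 + $29.70 = $128.70

$128.70


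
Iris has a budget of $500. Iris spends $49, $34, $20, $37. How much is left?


Add up expenses:
$49 + $34 + $20 + $37 = $140
Subtract from budget:
$500 - $140 = $360

$360


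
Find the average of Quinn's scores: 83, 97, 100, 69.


Add the scores:
83 + 97 + 100 + 69 = 349
Divide by the number of tests:
349 / 4 = 87.25

87.25


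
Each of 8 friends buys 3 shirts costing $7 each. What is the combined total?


Cost per person:
3 x $7 = $21
Group total:
8 x $21 = $168

$168


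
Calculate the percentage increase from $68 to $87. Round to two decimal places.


Find the absolute change:
|87 - 68| = 19
Divide by original and multiply by 100:
19 / 68 x 100 = 27.9411...% ≈ 27.94%

27.94%


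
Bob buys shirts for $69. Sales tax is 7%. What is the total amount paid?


Calculate the tax:
7% of $69 = $4.83
Add tax to price:
$69 + $4.83 = $73.83

$73.83


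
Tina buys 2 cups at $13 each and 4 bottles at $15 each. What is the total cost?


Cost of cups:
2 x $13 = $26
Cost of bottles:
4 x $15 = $60
Add both:
$26 + $60 = $86

$86


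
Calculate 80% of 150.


Convert percentage to decimal:
80% = 0.8
Multiply:
150 x 0.8 = 120

120


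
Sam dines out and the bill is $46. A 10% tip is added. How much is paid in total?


Calculate the tip:
10% of $46 = $4.60
Add tip to meal cost:
$46 + $4.60 = $50.60

$50.60


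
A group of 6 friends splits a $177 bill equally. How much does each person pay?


Total bill: $177
Number of people: 6
Each pays: $177 / 6 = $29.50

$29.50


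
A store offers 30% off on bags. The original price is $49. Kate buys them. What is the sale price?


Calculate the discount amount:
30% of $49 = $14.70
Subtract from original:
$49 - $14.70 = $34.30

$34.30


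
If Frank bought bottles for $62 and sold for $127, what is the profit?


Selling price = $127
Cost price = $62
Profit = selling price - cost price:
Profit = $127 - $62 = $65

$65


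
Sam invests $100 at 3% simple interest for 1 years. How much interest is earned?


Use the formula I = P x R x T / 100
P x R x T = 100 x 3 x 1 = 300
I = 300 / 100 = $3

$3


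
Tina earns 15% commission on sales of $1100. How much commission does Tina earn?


Convert rate to decimal:
15% = 0.15
Multiply by sales:
$1100 x 0.15 = $165

$165


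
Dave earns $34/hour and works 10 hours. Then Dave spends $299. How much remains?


Calculate earnings:
10 x $34 = $340
Subtract spending:
$340 - $299 = $41

$41


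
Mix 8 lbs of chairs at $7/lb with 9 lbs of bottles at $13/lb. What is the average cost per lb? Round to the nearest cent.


Cost of chairs:
8 x $7 = $56
Cost of bottles:
9 x $13 = $117
Total cost: $56 + $117 = $173
Total weight: 17 lbs
Average: $173 / 17 = $10.1764... ≈ $10.18/lb

$10.18/lb


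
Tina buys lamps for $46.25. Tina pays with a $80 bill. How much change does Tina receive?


Start with the amount paid:
$80
Subtract the price:
$80 - $46.25 = $33.75

$33.75


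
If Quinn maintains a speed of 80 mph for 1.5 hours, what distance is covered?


Use the formula: distance = speed x time
Speed = 80 mph, Time = 1.5 hours
80 x 1.5 = 120 miles

120 miles


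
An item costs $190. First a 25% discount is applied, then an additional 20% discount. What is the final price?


First discount:
25% of $190 = $47.50
Price after first discount:
$190 - $47.50 = $142.50
Second discount:
20% of $142.50 = $28.50
Final price:
$142.50 - $28.50 = $114

$114


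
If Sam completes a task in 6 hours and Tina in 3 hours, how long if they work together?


Sam's rate: 1/6 of the job per hour
Tina's rate: 1/3 of the job per hour
Combined rate: 1/6 + 1/3 = 1/2 per hour
Time = 1 / (1/2) = 2 hours

2 hours


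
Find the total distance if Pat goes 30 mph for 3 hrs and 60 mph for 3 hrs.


Leg 1 distance:
30 x 3 = 90 miles
Leg 2 distance:
60 x 3 = 180 miles
Total distance:
90 + 180 = 270 miles

270 miles


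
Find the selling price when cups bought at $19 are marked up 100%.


Calculate the markup amount:
100% of $19 = $19
Add to cost:
$19 + $19 = $38

$38


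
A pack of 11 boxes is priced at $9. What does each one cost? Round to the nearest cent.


Total cost: $9
Number of items: 11
Unit price: $9 / 11 = $0.8181... ≈ $0.82

$0.82


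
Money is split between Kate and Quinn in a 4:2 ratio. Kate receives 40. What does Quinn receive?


Find the multiplier:
40 / 4 = 10
Apply to Quinn's share:
2 x 10 = 20

20


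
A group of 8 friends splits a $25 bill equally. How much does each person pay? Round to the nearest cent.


Total bill: $25
Number of people: 8
Each pays: $25 / 8 = $3.125 ≈ $3.13

$3.13


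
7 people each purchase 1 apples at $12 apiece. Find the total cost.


Cost per person:
1 x $12 = $12
Group total:
7 x $12 = $84

$84


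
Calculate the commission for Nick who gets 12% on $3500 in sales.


Convert rate to decimal:
12% = 0.12
Multiply by sales:
$3500 x 0.12 = $420

$420


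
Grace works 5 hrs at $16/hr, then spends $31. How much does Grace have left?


Calculate earnings:
5 x $16 = $80
Subtract spending:
$80 - $31 = $49

$49


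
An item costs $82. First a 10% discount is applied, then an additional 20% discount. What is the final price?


First discount:
10% of $82 = $8.20
Price after first discount:
$82 - $8.20 = $73.80
Second discount:
20% of $73.80 = $14.76
Final price:
$73.80 - $14.76 = $59.04

$59.04


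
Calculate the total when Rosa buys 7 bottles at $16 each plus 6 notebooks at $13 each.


Cost of bottles:
7 x $16 = $112
Cost of notebooks:
6 x $13 = $78
Add both:
$112 + $78 = $190

$190


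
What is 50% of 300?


Convert percentage to decimal:
50% = 0.5
Multiply:
300 x 0.5 = 150

150


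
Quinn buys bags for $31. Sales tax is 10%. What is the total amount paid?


Calculate the tax:
10% of $31 = $3.10
Add tax to price:
$31 + $3.10 = $34.10

$34.10


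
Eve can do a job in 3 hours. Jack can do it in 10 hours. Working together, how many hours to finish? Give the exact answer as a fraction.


Eve's rate: 1/3 of the job per hour
Jack's rate: 1/10 of the job per hour
Combined rate: 1/3 + 1/10 = 13/30 per hour
Time = 1 / (13/30) = 30/13 hours (≈ 2.31 hours)

30/13 hours


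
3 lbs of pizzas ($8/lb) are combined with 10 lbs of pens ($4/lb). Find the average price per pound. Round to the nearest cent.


Cost of pizzas:
3 x $8 = $24
Cost of pens:
10 x $4 = $40
Total cost: $24 + $40 = $64
Total weight: 13 lbs
Average: $64 / 13 = $4.9230... ≈ $4.92/lb

$4.92/lb


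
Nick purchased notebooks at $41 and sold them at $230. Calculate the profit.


Selling price = $230
Cost price = $41
Profit = selling price - cost price:
Profit = $230 - $41 = $189

$189


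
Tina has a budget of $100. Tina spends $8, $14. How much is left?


Add up expenses:
$8 + $14 = $22
Subtract from budget:
$100 - $22 = $78

$78


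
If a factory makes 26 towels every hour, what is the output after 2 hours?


Production rate: 26 towels per hour
Time: 2 hours
Total: 26 x 2 = 52 towels

52 towels


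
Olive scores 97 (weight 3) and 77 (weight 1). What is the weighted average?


Weighted sum:
3 x 97 + 1 x 77 = 368
Total weight:
3 + 1 = 4
Weighted average:
368 / 4 = 92

92


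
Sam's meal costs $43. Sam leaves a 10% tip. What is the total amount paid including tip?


Calculate the tip:
10% of $43 = $4.30
Add tip to meal cost:
$43 + $4.30 = $47.30

$47.30


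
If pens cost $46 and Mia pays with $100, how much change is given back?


Start with the amount paid:
$100
Subtract the price:
$100 - $46 = $54

$54


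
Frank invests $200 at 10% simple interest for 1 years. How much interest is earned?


Use the formula I = P x R x T / 100
P x R x T = 200 x 10 x 1 = 2000
I = 2000 / 100 = $20

$20


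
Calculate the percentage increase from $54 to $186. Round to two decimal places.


Find the absolute change:
|186 - 54| = 132
Divide by original and multiply by 100:
132 / 54 x 100 = 244.4444...% ≈ 244.44%

244.44%


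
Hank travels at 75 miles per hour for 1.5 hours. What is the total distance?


Use the formula: distance = speed x time
Speed = 75 mph, Time = 1.5 hours
75 x 1.5 = 112.5 miles

112.5 miles


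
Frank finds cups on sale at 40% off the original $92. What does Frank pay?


Calculate the discount amount:
40% of $92 = $36.80
Subtract from original:
$92 - $36.80 = $55.20

$55.20


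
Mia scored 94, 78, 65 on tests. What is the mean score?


Add the scores:
94 + 78 + 65 = 237
Divide by the number of tests:
237 / 3 = 79

79


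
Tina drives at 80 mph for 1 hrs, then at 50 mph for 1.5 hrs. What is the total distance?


Leg 1 distance:
80 x 1 = 80 miles
Leg 2 distance:
50 x 1.5 = 75 miles
Total distance:
80 + 75 = 155 miles

155 miles


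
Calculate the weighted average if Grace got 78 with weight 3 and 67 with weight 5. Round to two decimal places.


Weighted sum:
3 x 78 + 5 x 67 = 569
Total weight:
3 + 5 = 8
Weighted average:
569 / 8 = 71.125 ≈ 71.13

71.13


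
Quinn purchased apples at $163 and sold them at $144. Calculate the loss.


Selling price = $144
Cost price = $163
Loss = cost price - selling price:
Loss = $163 - $144 = $19

$19


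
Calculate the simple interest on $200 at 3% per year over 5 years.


Use the formula I = P x R x T / 100
P x R x T = 200 x 3 x 5 = 3000
I = 3000 / 100 = $30

$30


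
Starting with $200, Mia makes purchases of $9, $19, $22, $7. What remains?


Add up expenses:
$9 + $19 + $22 + $7 = $57
Subtract from budget:
$200 - $57 = $143

$143


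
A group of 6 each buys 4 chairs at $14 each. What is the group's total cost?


Cost per person:
4 x $14 = $56
Group total:
6 x $56 = $336

$336


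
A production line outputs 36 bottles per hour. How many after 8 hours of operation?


Production rate: 36 bottles per hour
Time: 8 hours
Total: 36 x 8 = 288 bottles

288 bottles


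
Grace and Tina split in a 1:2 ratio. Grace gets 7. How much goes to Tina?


Find the multiplier:
7 / 1 = 7
Apply to Tina's share:
2 x 7 = 14

14


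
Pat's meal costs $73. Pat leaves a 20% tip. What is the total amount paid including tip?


Calculate the tip:
20% of $73 = $14.60
Add tip to meal cost:
$73 + $14.60 = $87.60

$87.60


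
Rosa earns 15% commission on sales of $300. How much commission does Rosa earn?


Convert rate to decimal:
15% = 0.15
Multiply by sales:
$300 x 0.15 = $45

$45


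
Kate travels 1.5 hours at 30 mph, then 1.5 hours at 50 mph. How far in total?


Leg 1 distance:
30 x 1.5 = 45 miles
Leg 2 distance:
50 x 1.5 = 75 miles
Total distance:
45 + 75 = 120 miles

120 miles


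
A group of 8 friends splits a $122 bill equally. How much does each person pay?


Total bill: $122
Number of people: 8
Each pays: $122 / 8 = $15.25

$15.25


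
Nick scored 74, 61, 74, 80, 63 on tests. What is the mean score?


Add the scores:
74 + 61 + 74 + 80 + 63 = 352
Divide by the number of tests:
352 / 5 = 70.4

70.4


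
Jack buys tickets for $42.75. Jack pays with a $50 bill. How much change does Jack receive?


Start with the amount paid:
$50
Subtract the price:
$50 - $42.75 = $7.25

$7.25


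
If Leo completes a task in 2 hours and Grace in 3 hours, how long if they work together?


Leo's rate: 1/2 of the job per hour
Grace's rate: 1/3 of the job per hour
Combined rate: 1/2 + 1/3 = 5/6 per hour
Time = 1 / (5/6) = 6/5 = 1.2 hours

1.2 hours


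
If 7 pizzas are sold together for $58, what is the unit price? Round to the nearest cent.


Total cost: $58
Number of items: 7
Unit price: $58 / 7 = $8.2857... ≈ $8.29

$8.29


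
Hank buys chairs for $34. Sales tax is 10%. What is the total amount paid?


Calculate the tax:
10% of $34 = $3.40
Add tax to price:
$34 + $3.40 = $37.40

$37.40


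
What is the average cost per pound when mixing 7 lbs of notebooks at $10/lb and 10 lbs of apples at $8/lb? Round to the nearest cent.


Cost of notebooks:
7 x $10 = $70
Cost of apples:
10 x $8 = $80
Total cost: $70 + $80 = $150
Total weight: 17 lbs
Average: $150 / 17 = $8.8235... ≈ $8.82/lb

$8.82/lb


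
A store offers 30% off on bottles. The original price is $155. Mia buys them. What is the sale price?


Calculate the discount amount:
30% of $155 = $46.50
Subtract from original:
$155 - $46.50 = $108.50

$108.50


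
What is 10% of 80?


Convert percentage to decimal:
10% = 0.1
Multiply:
80 x 0.1 = 8

8


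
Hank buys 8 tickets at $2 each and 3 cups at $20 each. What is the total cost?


Cost of tickets:
8 x $2 = $16
Cost of cups:
3 x $20 = $60
Add both:
$16 + $60 = $76

$76


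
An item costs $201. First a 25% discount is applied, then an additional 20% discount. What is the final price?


First discount:
25% of $201 = $50.25
Price after first discount:
$201 - $50.25 = $150.75
Second discount:
20% of $150.75 = $30.15
Final price:
$150.75 - $30.15 = $120.60

$120.60


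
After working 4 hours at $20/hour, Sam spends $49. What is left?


Calculate earnings:
4 x $20 = $80
Subtract spending:
$80 - $49 = $31

$31


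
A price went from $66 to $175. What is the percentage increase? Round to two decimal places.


Find the absolute change:
|175 - 66| = 109
Divide by original and multiply by 100:
109 / 66 x 100 = 165.1515...% ≈ 165.15%

165.15%


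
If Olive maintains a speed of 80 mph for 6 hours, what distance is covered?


Use the formula: distance = speed x time
Speed = 80 mph, Time = 6 hours
80 x 6 = 480 miles

480 miles


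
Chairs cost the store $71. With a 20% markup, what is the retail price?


Calculate the markup amount:
20% of $71 = $14.20
Add to cost:
$71 + $14.20 = $85.20

$85.20


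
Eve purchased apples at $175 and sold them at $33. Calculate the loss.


Selling price = $33
Cost price = $175
Loss = cost price - selling price:
Loss = $175 - $33 = $142

$142


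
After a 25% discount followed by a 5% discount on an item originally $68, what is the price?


First discount:
25% of $68 = $17
Price after first discount:
$68 - $17 = $51
Second discount:
5% of $51 = $2.55
Final price:
$51 - $2.55 = $48.45

$48.45


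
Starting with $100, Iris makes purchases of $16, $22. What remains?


Add up expenses:
$16 + $22 = $38
Subtract from budget:
$100 - $38 = $62

$62


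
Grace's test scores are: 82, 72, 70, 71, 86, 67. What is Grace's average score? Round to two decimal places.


Add the scores:
82 + 72 + 70 + 71 + 86 + 67 = 448
Divide by the number of tests:
448 / 6 = 74.6666... ≈ 74.67

74.67


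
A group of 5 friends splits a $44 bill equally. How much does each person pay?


Total bill: $44
Number of people: 5
Each pays: $44 / 5 = $8.80

$8.80


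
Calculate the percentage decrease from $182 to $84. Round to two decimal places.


Find the absolute change:
|84 - 182| = 98
Divide by original and multiply by 100:
98 / 182 x 100 = 53.8461...% ≈ 53.85%

53.85%


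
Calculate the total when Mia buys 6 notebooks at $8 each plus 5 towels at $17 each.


Cost of notebooks:
6 x $8 = $48
Cost of towels:
5 x $17 = $85
Add both:
$48 + $85 = $133

$133


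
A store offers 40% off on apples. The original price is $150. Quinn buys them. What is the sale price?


Calculate the discount amount:
40% of $150 = $60
Subtract from original:
$150 - $60 = $90

$90


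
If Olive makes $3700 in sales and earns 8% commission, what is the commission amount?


Convert rate to decimal:
8% = 0.08
Multiply by sales:
$3700 x 0.08 = $296

$296


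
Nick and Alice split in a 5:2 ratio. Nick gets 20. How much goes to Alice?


Find the multiplier:
20 / 5 = 4
Apply to Alice's share:
2 x 4 = 8

8


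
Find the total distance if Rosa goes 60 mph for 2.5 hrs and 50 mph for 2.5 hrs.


Leg 1 distance:
60 x 2.5 = 150 miles
Leg 2 distance:
50 x 2.5 = 125 miles
Total distance:
150 + 125 = 275 miles

275 miles


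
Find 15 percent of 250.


Convert percentage to decimal:
15% = 0.15
Multiply:
250 x 0.15 = 37.5

37.5


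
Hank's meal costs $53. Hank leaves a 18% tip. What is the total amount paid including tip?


Calculate the tip:
18% of $53 = $9.54
Add tip to meal cost:
$53 + $9.54 = $62.54

$62.54


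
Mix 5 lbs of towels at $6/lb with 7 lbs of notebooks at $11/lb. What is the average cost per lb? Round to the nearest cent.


Cost of towels:
5 x $6 = $30
Cost of notebooks:
7 x $11 = $77
Total cost: $30 + $77 = $107
Total weight: 12 lbs
Average: $107 / 12 = $8.9166... ≈ $8.92/lb

$8.92/lb


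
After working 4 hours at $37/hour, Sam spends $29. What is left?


Calculate earnings:
4 x $37 = $148
Subtract spending:
$148 - $29 = $119

$119


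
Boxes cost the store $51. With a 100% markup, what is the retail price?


Calculate the markup amount:
100% of $51 = $51
Add to cost:
$51 + $51 = $102

$102


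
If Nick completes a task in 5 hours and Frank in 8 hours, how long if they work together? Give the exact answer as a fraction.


Nick's rate: 1/5 of the job per hour
Frank's rate: 1/8 of the job per hour
Combined rate: 1/5 + 1/8 = 13/40 per hour
Time = 1 / (13/40) = 40/13 hours (≈ 3.08 hours)

40/13 hours


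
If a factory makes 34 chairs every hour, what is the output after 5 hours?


Production rate: 34 chairs per hour
Time: 5 hours
Total: 34 x 5 = 170 chairs

170 chairs


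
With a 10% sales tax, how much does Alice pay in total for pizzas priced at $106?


Calculate the tax:
10% of $106 = $10.60
Add tax to price:
$106 + $10.60 = $116.60

$116.60


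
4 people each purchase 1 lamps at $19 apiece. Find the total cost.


Cost per person:
1 x $19 = $19
Group total:
4 x $19 = $76

$76


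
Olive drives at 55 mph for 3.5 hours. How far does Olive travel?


Use the formula: distance = speed x time
Speed = 55 mph, Time = 3.5 hours
55 x 3.5 = 192.5 miles

192.5 miles


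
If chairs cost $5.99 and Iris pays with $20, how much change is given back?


Start with the amount paid:
$20
Subtract the price:
$20 - $5.99 = $14.01

$14.01


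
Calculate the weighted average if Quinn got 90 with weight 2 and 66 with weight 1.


Weighted sum:
2 x 90 + 1 x 66 = 246
Total weight:
2 + 1 = 3
Weighted average:
246 / 3 = 82

82


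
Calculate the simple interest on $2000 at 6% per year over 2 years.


Use the formula I = P x R x T / 100
P x R x T = 2000 x 6 x 2 = 24000
I = 24000 / 100 = $240

$240


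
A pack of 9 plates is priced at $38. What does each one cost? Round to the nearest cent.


Total cost: $38
Number of items: 9
Unit price: $38 / 9 = $4.2222... ≈ $4.22

$4.22


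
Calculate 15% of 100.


Convert percentage to decimal:
15% = 0.15
Multiply:
100 x 0.15 = 15

15


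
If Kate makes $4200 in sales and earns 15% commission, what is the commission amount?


Convert rate to decimal:
15% = 0.15
Multiply by sales:
$4200 x 0.15 = $630

$630


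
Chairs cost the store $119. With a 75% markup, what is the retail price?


Calculate the markup amount:
75% of $119 = $89.25
Add to cost:
$119 + $89.25 = $208.25

$208.25


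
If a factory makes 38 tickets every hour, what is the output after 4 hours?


Production rate: 38 tickets per hour
Time: 4 hours
Total: 38 x 4 = 152 tickets

152 tickets


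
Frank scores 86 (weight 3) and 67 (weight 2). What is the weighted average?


Weighted sum:
3 x 86 + 2 x 67 = 392
Total weight:
3 + 2 = 5
Weighted average:
392 / 5 = 78.4

78.4


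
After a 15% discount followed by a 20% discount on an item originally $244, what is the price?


First discount:
15% of $244 = $36.60
Price after first discount:
$244 - $36.60 = $207.40
Second discount:
20% of $207.40 = $41.48
Final price:
$207.40 - $41.48 = $165.92

$165.92


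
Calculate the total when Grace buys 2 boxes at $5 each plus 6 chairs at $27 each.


Cost of boxes:
2 x $5 = $10
Cost of chairs:
6 x $27 = $162
Add both:
$10 + $162 = $172

$172


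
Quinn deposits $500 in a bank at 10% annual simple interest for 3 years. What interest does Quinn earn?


Use the formula I = P x R x T / 100
P x R x T = 500 x 10 x 3 = 15000
I = 15000 / 100 = $150

$150


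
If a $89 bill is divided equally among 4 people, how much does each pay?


Total bill: $89
Number of people: 4
Each pays: $89 / 4 = $22.25

$22.25


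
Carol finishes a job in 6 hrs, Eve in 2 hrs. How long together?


Carol's rate: 1/6 of the job per hour
Eve's rate: 1/2 of the job per hour
Combined rate: 1/6 + 1/2 = 2/3 per hour
Time = 1 / (2/3) = 3/2 = 1.5 hours

1.5 hours


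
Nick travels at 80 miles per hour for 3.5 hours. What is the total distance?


Use the formula: distance = speed x time
Speed = 80 mph, Time = 3.5 hours
80 x 3.5 = 280 miles

280 miles


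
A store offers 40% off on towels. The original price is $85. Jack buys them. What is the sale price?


Calculate the discount amount:
40% of $85 = $34
Subtract from original:
$85 - $34 = $51

$51


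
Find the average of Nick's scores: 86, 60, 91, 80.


Add the scores:
86 + 60 + 91 + 80 = 317
Divide by the number of tests:
317 / 4 = 79.25

79.25
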